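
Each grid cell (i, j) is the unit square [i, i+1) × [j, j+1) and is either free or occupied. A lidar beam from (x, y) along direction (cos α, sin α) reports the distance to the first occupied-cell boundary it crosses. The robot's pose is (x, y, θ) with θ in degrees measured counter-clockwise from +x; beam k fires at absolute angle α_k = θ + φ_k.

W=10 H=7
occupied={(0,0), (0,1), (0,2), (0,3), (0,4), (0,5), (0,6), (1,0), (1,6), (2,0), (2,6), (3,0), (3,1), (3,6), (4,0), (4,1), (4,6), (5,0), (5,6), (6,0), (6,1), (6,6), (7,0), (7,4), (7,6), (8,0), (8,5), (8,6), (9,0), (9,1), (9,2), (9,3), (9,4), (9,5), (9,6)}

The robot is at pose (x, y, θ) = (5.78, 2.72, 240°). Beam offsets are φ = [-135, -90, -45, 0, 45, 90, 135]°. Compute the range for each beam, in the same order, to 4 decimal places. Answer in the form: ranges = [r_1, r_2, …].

beam 1: φ=-135°, α=105°
  dir = (cos 105°, sin 105°) = (-0.2588, 0.9659); from cell (5,2)
  next x-line at t=3.0137, next y-line at t=0.2899; Δt_x=3.8637, Δt_y=1.0353
    y: enter (5,3) at t=0.2899
    y: enter (5,4) at t=1.3252
    y: enter (5,5) at t=2.3604
    x: enter (4,5) at t=3.0137
    y: enter (4,6) at t=3.3957 ← occupied
  → r_1 = 3.3957
beam 2: φ=-90°, α=150°
  dir = (cos 150°, sin 150°) = (-0.8660, 0.5000); from cell (5,2)
  next x-line at t=0.9007, next y-line at t=0.5600; Δt_x=1.1547, Δt_y=2.0000
    y: enter (5,3) at t=0.5600
    x: enter (4,3) at t=0.9007
    x: enter (3,3) at t=2.0554
    y: enter (3,4) at t=2.5600
    x: enter (2,4) at t=3.2101
    x: enter (1,4) at t=4.3648
    y: enter (1,5) at t=4.5600
    x: enter (0,5) at t=5.5195 ← occupied
  → r_2 = 5.5195
beam 3: φ=-45°, α=195°
  dir = (cos 195°, sin 195°) = (-0.9659, -0.2588); from cell (5,2)
  next x-line at t=0.8075, next y-line at t=2.7819; Δt_x=1.0353, Δt_y=3.8637
    x: enter (4,2) at t=0.8075
    x: enter (3,2) at t=1.8428
    y: enter (3,1) at t=2.7819 ← occupied
  → r_3 = 2.7819
beam 4: φ=0°, α=240°
  dir = (cos 240°, sin 240°) = (-0.5000, -0.8660); from cell (5,2)
  next x-line at t=1.5600, next y-line at t=0.8314; Δt_x=2.0000, Δt_y=1.1547
    y: enter (5,1) at t=0.8314
    x: enter (4,1) at t=1.5600 ← occupied
  → r_4 = 1.5600
beam 5: φ=45°, α=285°
  dir = (cos 285°, sin 285°) = (0.2588, -0.9659); from cell (5,2)
  next x-line at t=0.8500, next y-line at t=0.7454; Δt_x=3.8637, Δt_y=1.0353
    y: enter (5,1) at t=0.7454
    x: enter (6,1) at t=0.8500 ← occupied
  → r_5 = 0.8500
beam 6: φ=90°, α=330°
  dir = (cos 330°, sin 330°) = (0.8660, -0.5000); from cell (5,2)
  next x-line at t=0.2540, next y-line at t=1.4400; Δt_x=1.1547, Δt_y=2.0000
    x: enter (6,2) at t=0.2540
    x: enter (7,2) at t=1.4087
    y: enter (7,1) at t=1.4400
    x: enter (8,1) at t=2.5634
    y: enter (8,0) at t=3.4400 ← occupied
  → r_6 = 3.4400
beam 7: φ=135°, α=15°
  dir = (cos 15°, sin 15°) = (0.9659, 0.2588); from cell (5,2)
  next x-line at t=0.2278, next y-line at t=1.0818; Δt_x=1.0353, Δt_y=3.8637
    x: enter (6,2) at t=0.2278
    y: enter (6,3) at t=1.0818
    x: enter (7,3) at t=1.2630
    x: enter (8,3) at t=2.2983
    x: enter (9,3) at t=3.3336 ← occupied
  → r_7 = 3.3336

ranges = [3.3957, 5.5195, 2.7819, 1.5600, 0.8500, 3.4400, 3.3336]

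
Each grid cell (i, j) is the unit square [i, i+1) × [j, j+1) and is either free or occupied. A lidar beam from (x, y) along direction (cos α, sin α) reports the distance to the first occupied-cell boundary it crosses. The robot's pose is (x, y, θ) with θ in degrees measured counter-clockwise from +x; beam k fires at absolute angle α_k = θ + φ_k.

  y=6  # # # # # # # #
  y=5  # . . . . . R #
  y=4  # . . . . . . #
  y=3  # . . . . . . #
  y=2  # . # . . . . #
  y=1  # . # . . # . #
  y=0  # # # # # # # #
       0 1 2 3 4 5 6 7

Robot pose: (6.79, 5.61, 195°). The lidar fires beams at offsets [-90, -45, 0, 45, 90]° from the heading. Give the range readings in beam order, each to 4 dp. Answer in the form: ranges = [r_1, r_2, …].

beam 1: φ=-90°, α=105°
  d=(-0.2588,0.9659)  start (6,5)  tX=3.0523 tY=0.4038  stride 1/|dx|=3.8637 1/|dy|=1.0353
    cross y-line → (6,6), t=0.4038 (wall)
  → r_1 = 0.4038
beam 2: φ=-45°, α=150°
  d=(-0.8660,0.5000)  start (6,5)  tX=0.9122 tY=0.7800  stride 1/|dx|=1.1547 1/|dy|=2.0000
    cross y-line → (6,6), t=0.7800 (wall)
  → r_2 = 0.7800
beam 3: φ=0°, α=195°
  d=(-0.9659,-0.2588)  start (6,5)  tX=0.8179 tY=2.3569  stride 1/|dx|=1.0353 1/|dy|=3.8637
    cross x-line → (5,5), t=0.8179
    cross x-line → (4,5), t=1.8531
    cross y-line → (4,4), t=2.3569
    cross x-line → (3,4), t=2.8884
    cross x-line → (2,4), t=3.9237
    cross x-line → (1,4), t=4.9590
    cross x-line → (0,4), t=5.9942 (wall)
  → r_3 = 5.9942
beam 4: φ=45°, α=240°
  d=(-0.5000,-0.8660)  start (6,5)  tX=1.5800 tY=0.7044  stride 1/|dx|=2.0000 1/|dy|=1.1547
    cross y-line → (6,4), t=0.7044
    cross x-line → (5,4), t=1.5800
    cross y-line → (5,3), t=1.8591
    cross y-line → (5,2), t=3.0138
    cross x-line → (4,2), t=3.5800
    cross y-line → (4,1), t=4.1685
    cross y-line → (4,0), t=5.3232 (wall)
  → r_4 = 5.3232
beam 5: φ=90°, α=285°
  d=(0.2588,-0.9659)  start (6,5)  tX=0.8114 tY=0.6315  stride 1/|dx|=3.8637 1/|dy|=1.0353
    cross y-line → (6,4), t=0.6315
    cross x-line → (7,4), t=0.8114 (wall)
  → r_5 = 0.8114

ranges = [0.4038, 0.7800, 5.9942, 5.3232, 0.8114]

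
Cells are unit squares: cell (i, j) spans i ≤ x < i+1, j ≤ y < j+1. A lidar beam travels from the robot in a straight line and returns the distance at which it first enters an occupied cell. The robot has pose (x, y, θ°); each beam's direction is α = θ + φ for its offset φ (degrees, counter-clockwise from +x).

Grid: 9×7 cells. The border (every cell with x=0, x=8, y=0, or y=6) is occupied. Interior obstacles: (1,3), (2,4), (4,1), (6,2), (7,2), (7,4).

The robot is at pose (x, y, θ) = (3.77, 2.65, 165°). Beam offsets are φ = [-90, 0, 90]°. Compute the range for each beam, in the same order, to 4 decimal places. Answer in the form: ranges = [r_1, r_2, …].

ranges = [3.4682, 1.8324, 1.7082]

beam 1: φ=-90°, α=75°
  d=(0.2588,0.9659)  start (3,2)  tX=0.8887 tY=0.3623  stride 1/|dx|=3.8637 1/|dy|=1.0353
    cross y-line → (3,3), t=0.3623
    cross x-line → (4,3), t=0.8887
    cross y-line → (4,4), t=1.3976
    cross y-line → (4,5), t=2.4329
    cross y-line → (4,6), t=3.4682 (wall)
  → r_1 = 3.4682
beam 2: φ=0°, α=165°
  d=(-0.9659,0.2588)  start (3,2)  tX=0.7972 tY=1.3523  stride 1/|dx|=1.0353 1/|dy|=3.8637
    cross x-line → (2,2), t=0.7972
    cross y-line → (2,3), t=1.3523
    cross x-line → (1,3), t=1.8324 (wall)
  → r_2 = 1.8324
beam 3: φ=90°, α=255°
  d=(-0.2588,-0.9659)  start (3,2)  tX=2.9751 tY=0.6729  stride 1/|dx|=3.8637 1/|dy|=1.0353
    cross y-line → (3,1), t=0.6729
    cross y-line → (3,0), t=1.7082 (wall)
  → r_3 = 1.7082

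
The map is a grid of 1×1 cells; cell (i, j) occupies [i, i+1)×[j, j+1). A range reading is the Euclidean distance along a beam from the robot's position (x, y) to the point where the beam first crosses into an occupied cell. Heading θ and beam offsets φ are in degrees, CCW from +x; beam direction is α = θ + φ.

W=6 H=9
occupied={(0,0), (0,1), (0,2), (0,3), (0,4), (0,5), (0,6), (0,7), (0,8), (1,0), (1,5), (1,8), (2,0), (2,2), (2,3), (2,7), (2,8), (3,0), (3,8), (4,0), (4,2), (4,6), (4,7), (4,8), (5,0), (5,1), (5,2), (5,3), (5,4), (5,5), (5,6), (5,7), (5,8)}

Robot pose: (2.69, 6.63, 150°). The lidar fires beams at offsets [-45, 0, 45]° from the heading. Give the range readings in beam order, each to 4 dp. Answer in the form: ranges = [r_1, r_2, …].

beam 1: φ=-45°, α=105°
  cosα=-0.2588 sinα=0.9659 | (2,6) | tMaxX 2.6660 tMaxY 0.3831 | tΔX 3.8637 tΔY 1.0353
    t=0.3831 [y] (2,7) — stop
  → r_1 = 0.3831
beam 2: φ=0°, α=150°
  cosα=-0.8660 sinα=0.5000 | (2,6) | tMaxX 0.7967 tMaxY 0.7400 | tΔX 1.1547 tΔY 2.0000
    t=0.7400 [y] (2,7) — stop
  → r_2 = 0.7400
beam 3: φ=45°, α=195°
  cosα=-0.9659 sinα=-0.2588 | (2,6) | tMaxX 0.7143 tMaxY 2.4341 | tΔX 1.0353 tΔY 3.8637
    t=0.7143 [x] (1,6)
    t=1.7496 [x] (0,6) — stop
  → r_3 = 1.7496

ranges = [0.3831, 0.7400, 1.7496]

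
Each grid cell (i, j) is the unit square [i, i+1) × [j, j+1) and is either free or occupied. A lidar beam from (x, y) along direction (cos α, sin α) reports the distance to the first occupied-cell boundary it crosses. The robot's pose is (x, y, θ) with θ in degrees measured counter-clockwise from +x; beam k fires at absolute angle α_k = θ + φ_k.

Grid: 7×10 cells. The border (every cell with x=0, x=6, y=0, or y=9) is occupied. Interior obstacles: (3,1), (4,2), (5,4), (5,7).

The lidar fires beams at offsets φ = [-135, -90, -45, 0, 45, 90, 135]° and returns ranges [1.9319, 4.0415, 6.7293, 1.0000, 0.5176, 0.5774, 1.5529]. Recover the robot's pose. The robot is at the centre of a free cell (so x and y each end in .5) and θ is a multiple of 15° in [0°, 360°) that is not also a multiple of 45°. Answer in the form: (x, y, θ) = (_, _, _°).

(x, y, θ) = (1.5, 2.5, 120°)

The pose lattice has 36·16 = 576 candidates. Test each by forward raycasting.
  (1.5, 4.5, 285°): beam 1 = 0.5774 ≠ 1.9319 ✗
  (1.5, 7.5, 345°): beam 1 = 0.5774 ≠ 1.9319 ✗
  (4.5, 8.5, 210°): beam 1 = 0.5176 ≠ 1.9319 ✗
  (3.5, 5.5, 345°): beam 1 = 2.8868 ≠ 1.9319 ✗
  (5.5, 5.5, 105°): beam 1 = 0.5774 ≠ 1.9319 ✗
  …
  (1.5, 2.5, 120°): r_1=1.9319, r_2=4.0415, r_3=6.7293, r_4=1.0000, r_5=0.5176, r_6=0.5774, r_7=1.5529 — all match ✓
No second candidate reproduces the full scan.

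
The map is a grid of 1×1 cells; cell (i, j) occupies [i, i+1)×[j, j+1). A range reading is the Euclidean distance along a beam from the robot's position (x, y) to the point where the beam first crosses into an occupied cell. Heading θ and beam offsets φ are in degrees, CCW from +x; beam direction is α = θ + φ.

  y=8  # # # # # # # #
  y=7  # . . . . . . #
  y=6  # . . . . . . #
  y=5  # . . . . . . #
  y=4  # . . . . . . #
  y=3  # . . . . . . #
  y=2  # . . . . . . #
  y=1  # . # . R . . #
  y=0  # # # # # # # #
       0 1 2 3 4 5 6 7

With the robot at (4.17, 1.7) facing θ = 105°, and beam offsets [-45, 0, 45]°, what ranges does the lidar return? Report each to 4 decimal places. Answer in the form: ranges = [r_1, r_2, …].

ranges = [5.6600, 6.5222, 3.6604]

beam 1: φ=-45°, α=60°
  direction (0.5000, 0.8660); cell (4,1); t to first gridline: x 1.6600, y 0.3464 (then +2.0000 / +1.1547)
    (4,2) via y @ 0.3464
    (4,3) via y @ 1.5011
    (5,3) via x @ 1.6600
    (5,4) via y @ 2.6558
    (6,4) via x @ 3.6600
    (6,5) via y @ 3.8105
    (6,6) via y @ 4.9652
    (7,6) via x @ 5.6600  # hit
  → r_1 = 5.6600
beam 2: φ=0°, α=105°
  direction (-0.2588, 0.9659); cell (4,1); t to first gridline: x 0.6568, y 0.3106 (then +3.8637 / +1.0353)
    (4,2) via y @ 0.3106
    (3,2) via x @ 0.6568
    (3,3) via y @ 1.3459
    (3,4) via y @ 2.3811
    (3,5) via y @ 3.4164
    (3,6) via y @ 4.4517
    (2,6) via x @ 4.5205
    (2,7) via y @ 5.4870
    (2,8) via y @ 6.5222  # hit
  → r_2 = 6.5222
beam 3: φ=45°, α=150°
  direction (-0.8660, 0.5000); cell (4,1); t to first gridline: x 0.1963, y 0.6000 (then +1.1547 / +2.0000)
    (3,1) via x @ 0.1963
    (3,2) via y @ 0.6000
    (2,2) via x @ 1.3510
    (1,2) via x @ 2.5057
    (1,3) via y @ 2.6000
    (0,3) via x @ 3.6604  # hit
  → r_3 = 3.6604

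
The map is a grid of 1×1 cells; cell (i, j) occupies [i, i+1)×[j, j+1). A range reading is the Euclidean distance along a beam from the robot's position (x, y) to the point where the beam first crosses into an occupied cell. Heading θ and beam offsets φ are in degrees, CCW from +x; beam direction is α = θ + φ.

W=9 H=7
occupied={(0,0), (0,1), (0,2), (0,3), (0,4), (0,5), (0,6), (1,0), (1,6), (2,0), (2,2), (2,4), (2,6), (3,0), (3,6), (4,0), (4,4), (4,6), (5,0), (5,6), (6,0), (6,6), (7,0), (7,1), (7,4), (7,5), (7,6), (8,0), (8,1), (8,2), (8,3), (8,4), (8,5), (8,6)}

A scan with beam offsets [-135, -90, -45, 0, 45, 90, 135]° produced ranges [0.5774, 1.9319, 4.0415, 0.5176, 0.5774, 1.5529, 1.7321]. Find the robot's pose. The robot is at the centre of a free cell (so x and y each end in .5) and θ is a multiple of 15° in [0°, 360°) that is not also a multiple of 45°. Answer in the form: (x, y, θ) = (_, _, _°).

(x, y, θ) = (3.5, 4.5, 345°)

Candidates: 29 free-cell centres × 16 headings = 464 poses. Raycast each; keep the one whose scan matches to 4 dp.
  (7.5, 2.5, 165°): beam 2 = 1.5529 ≠ 1.9319 ✗
  (1.5, 3.5, 345°): beam 3 = 1.0000 ≠ 4.0415 ✗
  (5.5, 4.5, 240°): beam 1 = 1.5529 ≠ 0.5774 ✗
  (2.5, 3.5, 120°): beam 1 = 5.6940 ≠ 0.5774 ✗
  (3.5, 3.5, 240°): beam 1 = 2.5882 ≠ 0.5774 ✗
  …
  (3.5, 4.5, 345°): r_1=0.5774, r_2=1.9319, r_3=4.0415, r_4=0.5176, r_5=0.5774, r_6=1.5529, r_7=1.7321 — all match ✓
Only this pose fits every beam.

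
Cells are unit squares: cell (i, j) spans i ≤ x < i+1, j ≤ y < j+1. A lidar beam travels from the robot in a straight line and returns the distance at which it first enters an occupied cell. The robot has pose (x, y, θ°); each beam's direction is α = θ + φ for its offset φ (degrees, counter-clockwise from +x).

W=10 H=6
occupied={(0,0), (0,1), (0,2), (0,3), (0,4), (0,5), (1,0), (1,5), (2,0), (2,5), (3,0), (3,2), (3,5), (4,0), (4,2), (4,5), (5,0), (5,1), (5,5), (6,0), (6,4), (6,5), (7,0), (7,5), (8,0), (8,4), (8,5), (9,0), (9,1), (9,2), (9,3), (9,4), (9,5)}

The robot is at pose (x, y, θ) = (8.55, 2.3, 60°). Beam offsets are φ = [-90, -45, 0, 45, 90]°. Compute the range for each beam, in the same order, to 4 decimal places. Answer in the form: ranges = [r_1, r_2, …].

beam 1: φ=-90°, α=330°
  d=(0.8660,-0.5000)  start (8,2)  tX=0.5196 tY=0.6000  stride 1/|dx|=1.1547 1/|dy|=2.0000
    cross x-line → (9,2), t=0.5196 (wall)
  → r_1 = 0.5196
beam 2: φ=-45°, α=15°
  d=(0.9659,0.2588)  start (8,2)  tX=0.4659 tY=2.7046  stride 1/|dx|=1.0353 1/|dy|=3.8637
    cross x-line → (9,2), t=0.4659 (wall)
  → r_2 = 0.4659
beam 3: φ=0°, α=60°
  d=(0.5000,0.8660)  start (8,2)  tX=0.9000 tY=0.8083  stride 1/|dx|=2.0000 1/|dy|=1.1547
    cross y-line → (8,3), t=0.8083
    cross x-line → (9,3), t=0.9000 (wall)
  → r_3 = 0.9000
beam 4: φ=45°, α=105°
  d=(-0.2588,0.9659)  start (8,2)  tX=2.1250 tY=0.7247  stride 1/|dx|=3.8637 1/|dy|=1.0353
    cross y-line → (8,3), t=0.7247
    cross y-line → (8,4), t=1.7600 (wall)
  → r_4 = 1.7600
beam 5: φ=90°, α=150°
  d=(-0.8660,0.5000)  start (8,2)  tX=0.6351 tY=1.4000  stride 1/|dx|=1.1547 1/|dy|=2.0000
    cross x-line → (7,2), t=0.6351
    cross y-line → (7,3), t=1.4000
    cross x-line → (6,3), t=1.7898
    cross x-line → (5,3), t=2.9445
    cross y-line → (5,4), t=3.4000
    cross x-line → (4,4), t=4.0992
    cross x-line → (3,4), t=5.2539
    cross y-line → (3,5), t=5.4000 (wall)
  → r_5 = 5.4000

ranges = [0.5196, 0.4659, 0.9000, 1.7600, 5.4000]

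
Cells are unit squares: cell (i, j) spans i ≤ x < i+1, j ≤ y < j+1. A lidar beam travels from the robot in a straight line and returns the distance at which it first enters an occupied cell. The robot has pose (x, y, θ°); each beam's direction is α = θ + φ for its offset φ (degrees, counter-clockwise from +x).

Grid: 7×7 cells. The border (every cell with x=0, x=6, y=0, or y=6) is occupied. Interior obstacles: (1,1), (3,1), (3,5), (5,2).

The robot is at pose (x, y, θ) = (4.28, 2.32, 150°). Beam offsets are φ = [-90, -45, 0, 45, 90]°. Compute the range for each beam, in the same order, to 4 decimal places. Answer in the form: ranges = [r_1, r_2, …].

ranges = [3.4400, 2.7745, 3.7874, 1.2364, 0.5600]

beam 1: φ=-90°, α=60°
  direction (0.5000, 0.8660); cell (4,2); t to first gridline: x 1.4400, y 0.7852 (then +2.0000 / +1.1547)
    (4,3) via y @ 0.7852
    (5,3) via x @ 1.4400
    (5,4) via y @ 1.9399
    (5,5) via y @ 3.0946
    (6,5) via x @ 3.4400  # hit
  → r_1 = 3.4400
beam 2: φ=-45°, α=105°
  direction (-0.2588, 0.9659); cell (4,2); t to first gridline: x 1.0818, y 0.7040 (then +3.8637 / +1.0353)
    (4,3) via y @ 0.7040
    (3,3) via x @ 1.0818
    (3,4) via y @ 1.7393
    (3,5) via y @ 2.7745  # hit
  → r_2 = 2.7745
beam 3: φ=0°, α=150°
  direction (-0.8660, 0.5000); cell (4,2); t to first gridline: x 0.3233, y 1.3600 (then +1.1547 / +2.0000)
    (3,2) via x @ 0.3233
    (3,3) via y @ 1.3600
    (2,3) via x @ 1.4780
    (1,3) via x @ 2.6327
    (1,4) via y @ 3.3600
    (0,4) via x @ 3.7874  # hit
  → r_3 = 3.7874
beam 4: φ=45°, α=195°
  direction (-0.9659, -0.2588); cell (4,2); t to first gridline: x 0.2899, y 1.2364 (then +1.0353 / +3.8637)
    (3,2) via x @ 0.2899
    (3,1) via y @ 1.2364  # hit
  → r_4 = 1.2364
beam 5: φ=90°, α=240°
  direction (-0.5000, -0.8660); cell (4,2); t to first gridline: x 0.5600, y 0.3695 (then +2.0000 / +1.1547)
    (4,1) via y @ 0.3695
    (3,1) via x @ 0.5600  # hit
  → r_5 = 0.5600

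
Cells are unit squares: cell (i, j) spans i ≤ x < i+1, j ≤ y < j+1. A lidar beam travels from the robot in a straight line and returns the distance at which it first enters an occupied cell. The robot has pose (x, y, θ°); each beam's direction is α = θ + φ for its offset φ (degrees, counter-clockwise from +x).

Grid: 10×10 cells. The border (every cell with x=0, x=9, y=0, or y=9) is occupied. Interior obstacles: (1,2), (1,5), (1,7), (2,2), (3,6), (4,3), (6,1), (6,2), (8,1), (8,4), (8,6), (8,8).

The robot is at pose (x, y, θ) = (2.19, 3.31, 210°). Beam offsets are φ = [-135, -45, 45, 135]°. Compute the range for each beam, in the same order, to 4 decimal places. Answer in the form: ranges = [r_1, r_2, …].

beam 1: φ=-135°, α=75°
  dir = (cos 75°, sin 75°) = (0.2588, 0.9659); from cell (2,3)
  next x-line at t=3.1296, next y-line at t=0.7143; Δt_x=3.8637, Δt_y=1.0353
    y: enter (2,4) at t=0.7143
    y: enter (2,5) at t=1.7496
    y: enter (2,6) at t=2.7849
    x: enter (3,6) at t=3.1296 ← occupied
  → r_1 = 3.1296
beam 2: φ=-45°, α=165°
  dir = (cos 165°, sin 165°) = (-0.9659, 0.2588); from cell (2,3)
  next x-line at t=0.1967, next y-line at t=2.6660; Δt_x=1.0353, Δt_y=3.8637
    x: enter (1,3) at t=0.1967
    x: enter (0,3) at t=1.2320 ← occupied
  → r_2 = 1.2320
beam 3: φ=45°, α=255°
  dir = (cos 255°, sin 255°) = (-0.2588, -0.9659); from cell (2,3)
  next x-line at t=0.7341, next y-line at t=0.3209; Δt_x=3.8637, Δt_y=1.0353
    y: enter (2,2) at t=0.3209 ← occupied
  → r_3 = 0.3209
beam 4: φ=135°, α=345°
  dir = (cos 345°, sin 345°) = (0.9659, -0.2588); from cell (2,3)
  next x-line at t=0.8386, next y-line at t=1.1977; Δt_x=1.0353, Δt_y=3.8637
    x: enter (3,3) at t=0.8386
    y: enter (3,2) at t=1.1977
    x: enter (4,2) at t=1.8738
    x: enter (5,2) at t=2.9091
    x: enter (6,2) at t=3.9444 ← occupied
  → r_4 = 3.9444

ranges = [3.1296, 1.2320, 0.3209, 3.9444]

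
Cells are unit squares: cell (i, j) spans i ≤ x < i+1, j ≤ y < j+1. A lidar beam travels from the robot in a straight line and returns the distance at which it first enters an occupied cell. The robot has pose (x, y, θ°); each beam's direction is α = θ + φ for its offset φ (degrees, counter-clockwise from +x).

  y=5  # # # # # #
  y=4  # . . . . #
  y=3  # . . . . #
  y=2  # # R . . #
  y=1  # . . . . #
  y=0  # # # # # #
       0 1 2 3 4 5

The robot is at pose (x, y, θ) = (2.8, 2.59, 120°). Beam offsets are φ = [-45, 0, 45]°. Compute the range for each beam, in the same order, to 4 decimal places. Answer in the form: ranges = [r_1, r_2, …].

ranges = [2.4950, 2.7828, 0.8282]

beam 1: φ=-45°, α=75°
  direction (0.2588, 0.9659); cell (2,2); t to first gridline: x 0.7727, y 0.4245 (then +3.8637 / +1.0353)
    (2,3) via y @ 0.4245
    (3,3) via x @ 0.7727
    (3,4) via y @ 1.4597
    (3,5) via y @ 2.4950  # hit
  → r_1 = 2.4950
beam 2: φ=0°, α=120°
  direction (-0.5000, 0.8660); cell (2,2); t to first gridline: x 1.6000, y 0.4734 (then +2.0000 / +1.1547)
    (2,3) via y @ 0.4734
    (1,3) via x @ 1.6000
    (1,4) via y @ 1.6281
    (1,5) via y @ 2.7828  # hit
  → r_2 = 2.7828
beam 3: φ=45°, α=165°
  direction (-0.9659, 0.2588); cell (2,2); t to first gridline: x 0.8282, y 1.5841 (then +1.0353 / +3.8637)
    (1,2) via x @ 0.8282  # hit
  → r_3 = 0.8282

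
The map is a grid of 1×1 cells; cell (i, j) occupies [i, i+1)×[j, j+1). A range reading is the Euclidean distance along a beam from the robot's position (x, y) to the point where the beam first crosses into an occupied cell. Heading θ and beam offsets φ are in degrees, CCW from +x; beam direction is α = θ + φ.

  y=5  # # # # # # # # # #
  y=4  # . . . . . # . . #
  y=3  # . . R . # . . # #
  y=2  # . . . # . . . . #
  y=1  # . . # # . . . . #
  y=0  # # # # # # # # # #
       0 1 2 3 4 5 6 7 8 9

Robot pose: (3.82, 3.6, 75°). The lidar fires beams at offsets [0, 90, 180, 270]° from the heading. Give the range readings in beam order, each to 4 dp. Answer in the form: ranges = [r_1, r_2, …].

beam 1: φ=0°, α=75°
  d=(0.2588,0.9659)  start (3,3)  tX=0.6955 tY=0.4141  stride 1/|dx|=3.8637 1/|dy|=1.0353
    cross y-line → (3,4), t=0.4141
    cross x-line → (4,4), t=0.6955
    cross y-line → (4,5), t=1.4494 (wall)
  → r_1 = 1.4494
beam 2: φ=90°, α=165°
  d=(-0.9659,0.2588)  start (3,3)  tX=0.8489 tY=1.5455  stride 1/|dx|=1.0353 1/|dy|=3.8637
    cross x-line → (2,3), t=0.8489
    cross y-line → (2,4), t=1.5455
    cross x-line → (1,4), t=1.8842
    cross x-line → (0,4), t=2.9195 (wall)
  → r_2 = 2.9195
beam 3: φ=180°, α=255°
  d=(-0.2588,-0.9659)  start (3,3)  tX=3.1682 tY=0.6212  stride 1/|dx|=3.8637 1/|dy|=1.0353
    cross y-line → (3,2), t=0.6212
    cross y-line → (3,1), t=1.6564 (wall)
  → r_3 = 1.6564
beam 4: φ=270°, α=345°
  d=(0.9659,-0.2588)  start (3,3)  tX=0.1863 tY=2.3182  stride 1/|dx|=1.0353 1/|dy|=3.8637
    cross x-line → (4,3), t=0.1863
    cross x-line → (5,3), t=1.2216 (wall)
  → r_4 = 1.2216

ranges = [1.4494, 2.9195, 1.6564, 1.2216]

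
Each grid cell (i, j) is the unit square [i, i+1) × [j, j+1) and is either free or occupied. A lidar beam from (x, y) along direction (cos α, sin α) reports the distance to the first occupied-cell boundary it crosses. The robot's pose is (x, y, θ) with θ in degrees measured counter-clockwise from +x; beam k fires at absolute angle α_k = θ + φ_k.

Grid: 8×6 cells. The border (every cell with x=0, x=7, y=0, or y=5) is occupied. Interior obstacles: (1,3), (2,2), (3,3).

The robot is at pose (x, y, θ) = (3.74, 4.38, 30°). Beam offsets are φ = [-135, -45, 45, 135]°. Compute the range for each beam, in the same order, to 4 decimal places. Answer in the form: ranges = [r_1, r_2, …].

beam 1: φ=-135°, α=255°
  cosα=-0.2588 sinα=-0.9659 | (3,4) | tMaxX 2.8591 tMaxY 0.3934 | tΔX 3.8637 tΔY 1.0353
    t=0.3934 [y] (3,3) — stop
  → r_1 = 0.3934
beam 2: φ=-45°, α=345°
  cosα=0.9659 sinα=-0.2588 | (3,4) | tMaxX 0.2692 tMaxY 1.4682 | tΔX 1.0353 tΔY 3.8637
    t=0.2692 [x] (4,4)
    t=1.3044 [x] (5,4)
    t=1.4682 [y] (5,3)
    t=2.3397 [x] (6,3)
    t=3.3750 [x] (7,3) — stop
  → r_2 = 3.3750
beam 3: φ=45°, α=75°
  cosα=0.2588 sinα=0.9659 | (3,4) | tMaxX 1.0046 tMaxY 0.6419 | tΔX 3.8637 tΔY 1.0353
    t=0.6419 [y] (3,5) — stop
  → r_3 = 0.6419
beam 4: φ=135°, α=165°
  cosα=-0.9659 sinα=0.2588 | (3,4) | tMaxX 0.7661 tMaxY 2.3955 | tΔX 1.0353 tΔY 3.8637
    t=0.7661 [x] (2,4)
    t=1.8014 [x] (1,4)
    t=2.3955 [y] (1,5) — stop
  → r_4 = 2.3955

ranges = [0.3934, 3.3750, 0.6419, 2.3955]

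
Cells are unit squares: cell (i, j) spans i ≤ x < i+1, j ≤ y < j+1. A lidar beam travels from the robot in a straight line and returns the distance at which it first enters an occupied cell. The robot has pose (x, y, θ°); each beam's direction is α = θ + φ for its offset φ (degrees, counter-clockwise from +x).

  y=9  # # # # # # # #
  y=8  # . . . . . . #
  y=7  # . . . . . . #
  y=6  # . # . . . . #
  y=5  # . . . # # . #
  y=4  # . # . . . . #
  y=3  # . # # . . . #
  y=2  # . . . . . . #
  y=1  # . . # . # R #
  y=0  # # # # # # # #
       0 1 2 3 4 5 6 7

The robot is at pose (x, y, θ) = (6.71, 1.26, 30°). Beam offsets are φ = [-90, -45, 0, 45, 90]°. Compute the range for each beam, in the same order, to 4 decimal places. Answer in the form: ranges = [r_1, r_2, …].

beam 1: φ=-90°, α=300°
  d=(0.5000,-0.8660)  start (6,1)  tX=0.5800 tY=0.3002  stride 1/|dx|=2.0000 1/|dy|=1.1547
    cross y-line → (6,0), t=0.3002 (wall)
  → r_1 = 0.3002
beam 2: φ=-45°, α=345°
  d=(0.9659,-0.2588)  start (6,1)  tX=0.3002 tY=1.0046  stride 1/|dx|=1.0353 1/|dy|=3.8637
    cross x-line → (7,1), t=0.3002 (wall)
  → r_2 = 0.3002
beam 3: φ=0°, α=30°
  d=(0.8660,0.5000)  start (6,1)  tX=0.3349 tY=1.4800  stride 1/|dx|=1.1547 1/|dy|=2.0000
    cross x-line → (7,1), t=0.3349 (wall)
  → r_3 = 0.3349
beam 4: φ=45°, α=75°
  d=(0.2588,0.9659)  start (6,1)  tX=1.1205 tY=0.7661  stride 1/|dx|=3.8637 1/|dy|=1.0353
    cross y-line → (6,2), t=0.7661
    cross x-line → (7,2), t=1.1205 (wall)
  → r_4 = 1.1205
beam 5: φ=90°, α=120°
  d=(-0.5000,0.8660)  start (6,1)  tX=1.4200 tY=0.8545  stride 1/|dx|=2.0000 1/|dy|=1.1547
    cross y-line → (6,2), t=0.8545
    cross x-line → (5,2), t=1.4200
    cross y-line → (5,3), t=2.0092
    cross y-line → (5,4), t=3.1639
    cross x-line → (4,4), t=3.4200
    cross y-line → (4,5), t=4.3186 (wall)
  → r_5 = 4.3186

ranges = [0.3002, 0.3002, 0.3349, 1.1205, 4.3186]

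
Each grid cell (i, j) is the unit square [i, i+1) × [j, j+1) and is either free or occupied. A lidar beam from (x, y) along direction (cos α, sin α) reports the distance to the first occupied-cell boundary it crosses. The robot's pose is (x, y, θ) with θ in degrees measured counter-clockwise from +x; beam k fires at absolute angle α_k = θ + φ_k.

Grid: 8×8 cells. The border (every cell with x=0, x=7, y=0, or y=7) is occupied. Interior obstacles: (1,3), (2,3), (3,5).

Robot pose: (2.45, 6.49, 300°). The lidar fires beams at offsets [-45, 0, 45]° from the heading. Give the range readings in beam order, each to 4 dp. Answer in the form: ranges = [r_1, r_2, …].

beam 1: φ=-45°, α=255°
  dir = (cos 255°, sin 255°) = (-0.2588, -0.9659); from cell (2,6)
  next x-line at t=1.7387, next y-line at t=0.5073; Δt_x=3.8637, Δt_y=1.0353
    y: enter (2,5) at t=0.5073
    y: enter (2,4) at t=1.5426
    x: enter (1,4) at t=1.7387
    y: enter (1,3) at t=2.5778 ← occupied
  → r_1 = 2.5778
beam 2: φ=0°, α=300°
  dir = (cos 300°, sin 300°) = (0.5000, -0.8660); from cell (2,6)
  next x-line at t=1.1000, next y-line at t=0.5658; Δt_x=2.0000, Δt_y=1.1547
    y: enter (2,5) at t=0.5658
    x: enter (3,5) at t=1.1000 ← occupied
  → r_2 = 1.1000
beam 3: φ=45°, α=345°
  dir = (cos 345°, sin 345°) = (0.9659, -0.2588); from cell (2,6)
  next x-line at t=0.5694, next y-line at t=1.8932; Δt_x=1.0353, Δt_y=3.8637
    x: enter (3,6) at t=0.5694
    x: enter (4,6) at t=1.6047
    y: enter (4,5) at t=1.8932
    x: enter (5,5) at t=2.6400
    x: enter (6,5) at t=3.6752
    x: enter (7,5) at t=4.7105 ← occupied
  → r_3 = 4.7105

ranges = [2.5778, 1.1000, 4.7105]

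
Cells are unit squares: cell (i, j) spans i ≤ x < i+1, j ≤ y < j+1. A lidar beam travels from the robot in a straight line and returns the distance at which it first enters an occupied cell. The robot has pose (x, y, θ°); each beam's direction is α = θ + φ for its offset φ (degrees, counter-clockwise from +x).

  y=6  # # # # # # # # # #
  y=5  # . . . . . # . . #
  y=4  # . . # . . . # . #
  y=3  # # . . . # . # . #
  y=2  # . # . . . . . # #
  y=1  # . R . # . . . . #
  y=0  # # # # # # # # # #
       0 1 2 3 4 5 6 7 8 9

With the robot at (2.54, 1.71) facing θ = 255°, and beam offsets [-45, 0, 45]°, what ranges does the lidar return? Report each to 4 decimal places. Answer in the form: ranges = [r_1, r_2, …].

ranges = [1.4200, 0.7350, 0.8198]

beam 1: φ=-45°, α=210°
  cosα=-0.8660 sinα=-0.5000 | (2,1) | tMaxX 0.6235 tMaxY 1.4200 | tΔX 1.1547 tΔY 2.0000
    t=0.6235 [x] (1,1)
    t=1.4200 [y] (1,0) — stop
  → r_1 = 1.4200
beam 2: φ=0°, α=255°
  cosα=-0.2588 sinα=-0.9659 | (2,1) | tMaxX 2.0864 tMaxY 0.7350 | tΔX 3.8637 tΔY 1.0353
    t=0.7350 [y] (2,0) — stop
  → r_2 = 0.7350
beam 3: φ=45°, α=300°
  cosα=0.5000 sinα=-0.8660 | (2,1) | tMaxX 0.9200 tMaxY 0.8198 | tΔX 2.0000 tΔY 1.1547
    t=0.8198 [y] (2,0) — stop
  → r_3 = 0.8198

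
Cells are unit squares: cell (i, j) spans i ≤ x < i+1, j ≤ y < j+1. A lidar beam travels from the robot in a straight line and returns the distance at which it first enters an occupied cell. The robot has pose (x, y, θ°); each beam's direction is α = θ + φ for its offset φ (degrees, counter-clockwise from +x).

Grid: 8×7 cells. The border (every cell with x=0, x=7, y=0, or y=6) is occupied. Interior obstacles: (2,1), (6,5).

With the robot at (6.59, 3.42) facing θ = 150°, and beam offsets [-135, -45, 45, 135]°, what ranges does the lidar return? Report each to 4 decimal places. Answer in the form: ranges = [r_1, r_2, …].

ranges = [0.4245, 1.6357, 5.7872, 1.5841]

beam 1: φ=-135°, α=15°
  dir = (cos 15°, sin 15°) = (0.9659, 0.2588); from cell (6,3)
  next x-line at t=0.4245, next y-line at t=2.2409; Δt_x=1.0353, Δt_y=3.8637
    x: enter (7,3) at t=0.4245 ← occupied
  → r_1 = 0.4245
beam 2: φ=-45°, α=105°
  dir = (cos 105°, sin 105°) = (-0.2588, 0.9659); from cell (6,3)
  next x-line at t=2.2796, next y-line at t=0.6005; Δt_x=3.8637, Δt_y=1.0353
    y: enter (6,4) at t=0.6005
    y: enter (6,5) at t=1.6357 ← occupied
  → r_2 = 1.6357
beam 3: φ=45°, α=195°
  dir = (cos 195°, sin 195°) = (-0.9659, -0.2588); from cell (6,3)
  next x-line at t=0.6108, next y-line at t=1.6228; Δt_x=1.0353, Δt_y=3.8637
    x: enter (5,3) at t=0.6108
    y: enter (5,2) at t=1.6228
    x: enter (4,2) at t=1.6461
    x: enter (3,2) at t=2.6814
    x: enter (2,2) at t=3.7166
    x: enter (1,2) at t=4.7519
    y: enter (1,1) at t=5.4865
    x: enter (0,1) at t=5.7872 ← occupied
  → r_3 = 5.7872
beam 4: φ=135°, α=285°
  dir = (cos 285°, sin 285°) = (0.2588, -0.9659); from cell (6,3)
  next x-line at t=1.5841, next y-line at t=0.4348; Δt_x=3.8637, Δt_y=1.0353
    y: enter (6,2) at t=0.4348
    y: enter (6,1) at t=1.4701
    x: enter (7,1) at t=1.5841 ← occupied
  → r_4 = 1.5841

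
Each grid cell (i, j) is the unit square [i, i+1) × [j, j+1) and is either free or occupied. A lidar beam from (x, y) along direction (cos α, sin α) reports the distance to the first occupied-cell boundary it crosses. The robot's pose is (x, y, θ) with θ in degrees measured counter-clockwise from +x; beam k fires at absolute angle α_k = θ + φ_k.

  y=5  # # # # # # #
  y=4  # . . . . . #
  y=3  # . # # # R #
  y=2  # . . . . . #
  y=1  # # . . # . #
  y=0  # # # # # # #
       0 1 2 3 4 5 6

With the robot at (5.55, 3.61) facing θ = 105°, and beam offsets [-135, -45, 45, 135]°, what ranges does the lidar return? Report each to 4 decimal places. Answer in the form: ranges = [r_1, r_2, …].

ranges = [0.5196, 0.9000, 0.6351, 1.8591]

beam 1: φ=-135°, α=330°
  d=(0.8660,-0.5000)  start (5,3)  tX=0.5196 tY=1.2200  stride 1/|dx|=1.1547 1/|dy|=2.0000
    cross x-line → (6,3), t=0.5196 (wall)
  → r_1 = 0.5196
beam 2: φ=-45°, α=60°
  d=(0.5000,0.8660)  start (5,3)  tX=0.9000 tY=0.4503  stride 1/|dx|=2.0000 1/|dy|=1.1547
    cross y-line → (5,4), t=0.4503
    cross x-line → (6,4), t=0.9000 (wall)
  → r_2 = 0.9000
beam 3: φ=45°, α=150°
  d=(-0.8660,0.5000)  start (5,3)  tX=0.6351 tY=0.7800  stride 1/|dx|=1.1547 1/|dy|=2.0000
    cross x-line → (4,3), t=0.6351 (wall)
  → r_3 = 0.6351
beam 4: φ=135°, α=240°
  d=(-0.5000,-0.8660)  start (5,3)  tX=1.1000 tY=0.7044  stride 1/|dx|=2.0000 1/|dy|=1.1547
    cross y-line → (5,2), t=0.7044
    cross x-line → (4,2), t=1.1000
    cross y-line → (4,1), t=1.8591 (wall)
  → r_4 = 1.8591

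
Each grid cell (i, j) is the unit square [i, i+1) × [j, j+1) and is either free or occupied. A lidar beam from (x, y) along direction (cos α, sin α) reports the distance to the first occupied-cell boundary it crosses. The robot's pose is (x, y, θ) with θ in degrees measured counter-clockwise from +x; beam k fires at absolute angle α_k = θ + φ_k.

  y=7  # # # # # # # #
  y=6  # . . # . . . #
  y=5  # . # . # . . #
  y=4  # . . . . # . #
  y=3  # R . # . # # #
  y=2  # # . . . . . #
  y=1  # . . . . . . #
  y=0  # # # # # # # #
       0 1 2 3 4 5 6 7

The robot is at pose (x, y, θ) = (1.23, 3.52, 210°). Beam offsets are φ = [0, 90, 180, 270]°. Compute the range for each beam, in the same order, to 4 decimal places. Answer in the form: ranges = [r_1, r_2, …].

beam 1: φ=0°, α=210°
  cosα=-0.8660 sinα=-0.5000 | (1,3) | tMaxX 0.2656 tMaxY 1.0400 | tΔX 1.1547 tΔY 2.0000
    t=0.2656 [x] (0,3) — stop
  → r_1 = 0.2656
beam 2: φ=90°, α=300°
  cosα=0.5000 sinα=-0.8660 | (1,3) | tMaxX 1.5400 tMaxY 0.6004 | tΔX 2.0000 tΔY 1.1547
    t=0.6004 [y] (1,2) — stop
  → r_2 = 0.6004
beam 3: φ=180°, α=30°
  cosα=0.8660 sinα=0.5000 | (1,3) | tMaxX 0.8891 tMaxY 0.9600 | tΔX 1.1547 tΔY 2.0000
    t=0.8891 [x] (2,3)
    t=0.9600 [y] (2,4)
    t=2.0438 [x] (3,4)
    t=2.9600 [y] (3,5)
    t=3.1985 [x] (4,5) — stop
  → r_3 = 3.1985
beam 4: φ=270°, α=120°
  cosα=-0.5000 sinα=0.8660 | (1,3) | tMaxX 0.4600 tMaxY 0.5543 | tΔX 2.0000 tΔY 1.1547
    t=0.4600 [x] (0,3) — stop
  → r_4 = 0.4600

ranges = [0.2656, 0.6004, 3.1985, 0.4600]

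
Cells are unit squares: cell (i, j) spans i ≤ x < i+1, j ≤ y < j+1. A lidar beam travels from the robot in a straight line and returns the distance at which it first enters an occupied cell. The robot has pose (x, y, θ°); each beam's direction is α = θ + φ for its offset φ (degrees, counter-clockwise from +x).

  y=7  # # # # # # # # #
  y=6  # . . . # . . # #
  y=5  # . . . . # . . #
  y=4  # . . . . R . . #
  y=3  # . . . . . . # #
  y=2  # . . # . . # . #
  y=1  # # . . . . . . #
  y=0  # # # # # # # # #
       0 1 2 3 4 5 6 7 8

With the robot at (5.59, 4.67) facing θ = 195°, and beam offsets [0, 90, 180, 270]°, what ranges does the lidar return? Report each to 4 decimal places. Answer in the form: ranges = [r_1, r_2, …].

ranges = [4.7519, 1.7289, 2.4950, 0.3416]

beam 1: φ=0°, α=195°
  d=(-0.9659,-0.2588)  start (5,4)  tX=0.6108 tY=2.5887  stride 1/|dx|=1.0353 1/|dy|=3.8637
    cross x-line → (4,4), t=0.6108
    cross x-line → (3,4), t=1.6461
    cross y-line → (3,3), t=2.5887
    cross x-line → (2,3), t=2.6814
    cross x-line → (1,3), t=3.7166
    cross x-line → (0,3), t=4.7519 (wall)
  → r_1 = 4.7519
beam 2: φ=90°, α=285°
  d=(0.2588,-0.9659)  start (5,4)  tX=1.5841 tY=0.6936  stride 1/|dx|=3.8637 1/|dy|=1.0353
    cross y-line → (5,3), t=0.6936
    cross x-line → (6,3), t=1.5841
    cross y-line → (6,2), t=1.7289 (wall)
  → r_2 = 1.7289
beam 3: φ=180°, α=15°
  d=(0.9659,0.2588)  start (5,4)  tX=0.4245 tY=1.2750  stride 1/|dx|=1.0353 1/|dy|=3.8637
    cross x-line → (6,4), t=0.4245
    cross y-line → (6,5), t=1.2750
    cross x-line → (7,5), t=1.4597
    cross x-line → (8,5), t=2.4950 (wall)
  → r_3 = 2.4950
beam 4: φ=270°, α=105°
  d=(-0.2588,0.9659)  start (5,4)  tX=2.2796 tY=0.3416  stride 1/|dx|=3.8637 1/|dy|=1.0353
    cross y-line → (5,5), t=0.3416 (wall)
  → r_4 = 0.3416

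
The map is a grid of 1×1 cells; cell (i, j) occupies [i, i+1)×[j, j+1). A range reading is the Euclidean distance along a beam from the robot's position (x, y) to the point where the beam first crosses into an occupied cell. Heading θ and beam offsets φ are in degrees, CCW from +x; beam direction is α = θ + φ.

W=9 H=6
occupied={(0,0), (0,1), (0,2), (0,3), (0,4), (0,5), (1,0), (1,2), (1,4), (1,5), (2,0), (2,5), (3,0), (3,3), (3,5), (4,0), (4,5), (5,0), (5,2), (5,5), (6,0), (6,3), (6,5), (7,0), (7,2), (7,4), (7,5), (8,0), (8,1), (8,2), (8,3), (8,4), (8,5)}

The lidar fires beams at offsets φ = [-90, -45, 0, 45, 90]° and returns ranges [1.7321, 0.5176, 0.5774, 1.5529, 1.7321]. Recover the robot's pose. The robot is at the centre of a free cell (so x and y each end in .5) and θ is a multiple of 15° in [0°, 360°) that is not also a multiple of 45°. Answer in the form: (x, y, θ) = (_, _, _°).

(x, y, θ) = (2.5, 2.5, 210°)

Enumerate (i+0.5, j+0.5, θ) over the 21 free cells and 16 admissible headings. For each, cast all 5 beams and compare to the given ranges.
  (5.5, 1.5, 210°): beam 1 = 0.5774 ≠ 1.7321 ✗
  (6.5, 2.5, 165°): beam 1 = 0.5176 ≠ 1.7321 ✗
  (3.5, 1.5, 300°): beam 1 = 1.0000 ≠ 1.7321 ✗
  (2.5, 4.5, 75°): beam 1 = 3.6235 ≠ 1.7321 ✗
  …
  (2.5, 2.5, 210°): r_1=1.7321, r_2=0.5176, r_3=0.5774, r_4=1.5529, r_5=1.7321 — all match ✓
Only this pose fits every beam.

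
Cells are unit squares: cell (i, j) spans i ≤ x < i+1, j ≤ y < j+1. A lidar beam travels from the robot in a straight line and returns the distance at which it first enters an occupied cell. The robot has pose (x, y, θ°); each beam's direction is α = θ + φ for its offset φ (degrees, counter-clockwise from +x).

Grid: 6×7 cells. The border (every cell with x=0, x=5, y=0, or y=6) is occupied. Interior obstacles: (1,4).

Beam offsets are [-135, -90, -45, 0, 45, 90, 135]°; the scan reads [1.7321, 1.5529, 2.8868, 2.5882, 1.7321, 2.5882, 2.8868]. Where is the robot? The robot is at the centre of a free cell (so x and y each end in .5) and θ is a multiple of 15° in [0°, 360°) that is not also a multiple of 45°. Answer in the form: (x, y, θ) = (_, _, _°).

(x, y, θ) = (3.5, 3.5, 105°)

The pose lattice has 19·16 = 304 candidates. Test each by forward raycasting.
  (3.5, 1.5, 165°): beam 2 = 4.6587 ≠ 1.5529 ✗
  (4.5, 2.5, 165°): beam 1 = 0.5774 ≠ 1.7321 ✗
  (4.5, 4.5, 240°): beam 1 = 1.5529 ≠ 1.7321 ✗
  …
  (3.5, 3.5, 105°): r_1=1.7321, r_2=1.5529, r_3=2.8868, r_4=2.5882, r_5=1.7321, r_6=2.5882, r_7=2.8868 — all match ✓
No second candidate reproduces the full scan.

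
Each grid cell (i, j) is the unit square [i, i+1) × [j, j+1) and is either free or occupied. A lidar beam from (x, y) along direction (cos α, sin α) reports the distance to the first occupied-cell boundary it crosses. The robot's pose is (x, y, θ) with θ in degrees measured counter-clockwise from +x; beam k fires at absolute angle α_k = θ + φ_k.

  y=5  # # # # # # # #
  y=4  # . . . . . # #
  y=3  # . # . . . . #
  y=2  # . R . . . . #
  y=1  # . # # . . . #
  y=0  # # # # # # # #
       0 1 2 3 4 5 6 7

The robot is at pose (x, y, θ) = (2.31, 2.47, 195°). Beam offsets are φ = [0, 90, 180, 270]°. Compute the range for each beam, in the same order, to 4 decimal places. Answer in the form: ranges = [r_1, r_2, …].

ranges = [1.3562, 0.4866, 4.8554, 0.5487]

beam 1: φ=0°, α=195°
  direction (-0.9659, -0.2588); cell (2,2); t to first gridline: x 0.3209, y 1.8159 (then +1.0353 / +3.8637)
    (1,2) via x @ 0.3209
    (0,2) via x @ 1.3562  # hit
  → r_1 = 1.3562
beam 2: φ=90°, α=285°
  direction (0.2588, -0.9659); cell (2,2); t to first gridline: x 2.6660, y 0.4866 (then +3.8637 / +1.0353)
    (2,1) via y @ 0.4866  # hit
  → r_2 = 0.4866
beam 3: φ=180°, α=15°
  direction (0.9659, 0.2588); cell (2,2); t to first gridline: x 0.7143, y 2.0478 (then +1.0353 / +3.8637)
    (3,2) via x @ 0.7143
    (4,2) via x @ 1.7496
    (4,3) via y @ 2.0478
    (5,3) via x @ 2.7849
    (6,3) via x @ 3.8202
    (7,3) via x @ 4.8554  # hit
  → r_3 = 4.8554
beam 4: φ=270°, α=105°
  direction (-0.2588, 0.9659); cell (2,2); t to first gridline: x 1.1977, y 0.5487 (then +3.8637 / +1.0353)
    (2,3) via y @ 0.5487  # hit
  → r_4 = 0.5487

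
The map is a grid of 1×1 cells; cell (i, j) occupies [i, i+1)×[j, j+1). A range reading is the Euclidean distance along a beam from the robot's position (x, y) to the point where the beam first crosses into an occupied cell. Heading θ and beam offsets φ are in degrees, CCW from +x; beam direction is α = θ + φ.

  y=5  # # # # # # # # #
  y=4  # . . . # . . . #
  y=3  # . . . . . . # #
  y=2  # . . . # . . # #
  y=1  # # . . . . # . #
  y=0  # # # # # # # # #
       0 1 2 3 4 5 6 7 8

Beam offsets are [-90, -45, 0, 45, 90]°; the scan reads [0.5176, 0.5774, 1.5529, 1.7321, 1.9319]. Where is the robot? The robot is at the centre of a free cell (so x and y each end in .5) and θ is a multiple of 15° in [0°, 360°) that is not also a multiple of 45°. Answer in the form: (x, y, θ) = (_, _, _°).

Candidates: 22 free-cell centres × 16 headings = 352 poses. Raycast each; keep the one whose scan matches to 4 dp.
  (3.5, 3.5, 150°): beam 1 = 1.0000 ≠ 0.5176 ✗
  (3.5, 1.5, 30°): beam 1 = 0.5774 ≠ 0.5176 ✗
  (3.5, 3.5, 195°): beam 1 = 1.5529 ≠ 0.5176 ✗
  …
  (6.5, 3.5, 75°): r_1=0.5176, r_2=0.5774, r_3=1.5529, r_4=1.7321, r_5=1.9319 — all match ✓
Only this pose fits every beam.

(x, y, θ) = (6.5, 3.5, 75°)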